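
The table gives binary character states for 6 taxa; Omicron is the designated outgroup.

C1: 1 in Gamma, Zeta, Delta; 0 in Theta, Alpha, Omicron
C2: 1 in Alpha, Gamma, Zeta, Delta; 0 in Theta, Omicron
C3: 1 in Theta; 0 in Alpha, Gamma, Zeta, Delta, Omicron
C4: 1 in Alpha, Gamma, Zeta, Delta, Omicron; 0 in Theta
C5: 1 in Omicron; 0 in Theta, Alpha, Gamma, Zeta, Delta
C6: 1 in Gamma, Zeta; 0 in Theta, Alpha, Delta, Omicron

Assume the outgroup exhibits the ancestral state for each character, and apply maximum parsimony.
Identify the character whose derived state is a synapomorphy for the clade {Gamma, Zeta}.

C6

Character polarity is set by the outgroup: the derived state is whichever differs from the outgroup's state, so for C4, C5 the derived state is '0', and for the remaining characters it is '1'.
Only Delta, Gamma, and Zeta show the derived state '1' for C1, supporting them as a clade.
C2: derived state '1' in Alpha, Delta, Gamma, and Zeta only — synapomorphy for {Alpha, Delta, Gamma, Zeta}.
C3 (derived state '1') is unique to Theta (autapomorphy; uninformative for grouping).
C4: derived state '0' in Theta only — an autapomorphy, so it tells us nothing about relationships among taxa.
All ingroup taxa share the derived state '0' for C5; it defines the ingroup but does not resolve relationships within it.
C6: derived state '1' in Gamma and Zeta only — synapomorphy for {Gamma, Zeta}.
Most parsimonious ingroup topology: ((((Gamma,Zeta),Delta),Alpha),Theta).
The clade {Gamma, Zeta} is supported by C6: its derived state '1' occurs in exactly those taxa and in no other taxon (including the outgroup).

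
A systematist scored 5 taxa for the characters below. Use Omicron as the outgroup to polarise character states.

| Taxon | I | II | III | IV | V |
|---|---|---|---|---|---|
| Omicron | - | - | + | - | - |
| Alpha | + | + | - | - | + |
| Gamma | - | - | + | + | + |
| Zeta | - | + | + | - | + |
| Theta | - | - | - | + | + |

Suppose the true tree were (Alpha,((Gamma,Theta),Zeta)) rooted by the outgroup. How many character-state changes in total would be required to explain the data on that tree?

Map each character onto (Alpha,((Gamma,Theta),Zeta)) (rooted by Omicron) and count the minimum state changes it requires (Fitch parsimony):
I: 1; II: 2; III: 2; IV: 1; V: 1.
Total tree length = 7.

7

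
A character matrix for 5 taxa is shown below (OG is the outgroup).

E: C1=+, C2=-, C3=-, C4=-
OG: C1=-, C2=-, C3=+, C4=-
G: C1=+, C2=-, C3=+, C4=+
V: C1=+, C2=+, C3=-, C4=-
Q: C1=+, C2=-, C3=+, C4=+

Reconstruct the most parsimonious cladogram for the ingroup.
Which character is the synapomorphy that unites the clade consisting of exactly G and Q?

Character polarity is set by the outgroup: the derived state is whichever differs from the outgroup's state, so for C3 the derived state is '-', and for the remaining characters it is '+'.
All ingroup taxa share the derived state '+' for C1; it defines the ingroup but does not resolve relationships within it.
C2 (derived state '+') is unique to V (autapomorphy; uninformative for grouping).
C3: derived state '-' in E and V only — synapomorphy for {E, V}.
C4 (derived state '+') is shared by G and Q — a synapomorphy uniting that clade.
Most parsimonious ingroup topology: ((V,E),(G,Q)).
The clade {G, Q} is supported by C4: its derived state '+' occurs in exactly those taxa and in no other taxon (including the outgroup).

C4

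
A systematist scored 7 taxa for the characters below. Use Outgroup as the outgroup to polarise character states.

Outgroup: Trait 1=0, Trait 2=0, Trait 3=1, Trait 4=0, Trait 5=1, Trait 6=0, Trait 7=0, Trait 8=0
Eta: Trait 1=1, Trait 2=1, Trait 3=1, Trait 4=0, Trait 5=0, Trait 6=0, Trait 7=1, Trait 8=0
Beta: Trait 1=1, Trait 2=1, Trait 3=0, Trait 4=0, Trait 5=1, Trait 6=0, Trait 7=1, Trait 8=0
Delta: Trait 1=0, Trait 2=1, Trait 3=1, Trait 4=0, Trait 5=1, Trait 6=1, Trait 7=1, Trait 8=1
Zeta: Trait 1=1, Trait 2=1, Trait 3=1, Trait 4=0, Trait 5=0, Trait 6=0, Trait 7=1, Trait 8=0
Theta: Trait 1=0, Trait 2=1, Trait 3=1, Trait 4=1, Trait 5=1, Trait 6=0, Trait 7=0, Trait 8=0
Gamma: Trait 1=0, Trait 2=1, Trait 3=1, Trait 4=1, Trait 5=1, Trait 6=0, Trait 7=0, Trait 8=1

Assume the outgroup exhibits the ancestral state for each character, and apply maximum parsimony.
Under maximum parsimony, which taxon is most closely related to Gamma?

Character polarity is set by the outgroup: the derived state is whichever differs from the outgroup's state, so for Trait 3, Trait 5 the derived state is '0', and for the remaining characters it is '1'.
Trait 1: derived state '1' in Beta, Eta, and Zeta only — synapomorphy for {Beta, Eta, Zeta}.
Trait 2 (derived state '1') is shared by all ingroup taxa — unites the whole ingroup.
Trait 3: derived state '0' in Beta only — an autapomorphy, so it tells us nothing about relationships among taxa.
Trait 4: derived state '1' in Gamma and Theta only — synapomorphy for {Gamma, Theta}.
Only Eta and Zeta show the derived state '0' for Trait 5, supporting them as a clade.
Trait 6: derived state '1' in Delta only — an autapomorphy, so it tells us nothing about relationships among taxa.
Trait 7: derived state '1' in Beta, Delta, Eta, and Zeta only — synapomorphy for {Beta, Delta, Eta, Zeta}.
Trait 8 groups Delta and Gamma, which is incompatible with the clades supported by the remaining characters; treating it as convergent (homoplasy) costs fewer steps than any alternative tree.
Most parsimonious ingroup topology: ((((Eta,Zeta),Beta),Delta),(Theta,Gamma)).
Gamma and Theta form a cherry on this tree, so they are sister taxa.

Theta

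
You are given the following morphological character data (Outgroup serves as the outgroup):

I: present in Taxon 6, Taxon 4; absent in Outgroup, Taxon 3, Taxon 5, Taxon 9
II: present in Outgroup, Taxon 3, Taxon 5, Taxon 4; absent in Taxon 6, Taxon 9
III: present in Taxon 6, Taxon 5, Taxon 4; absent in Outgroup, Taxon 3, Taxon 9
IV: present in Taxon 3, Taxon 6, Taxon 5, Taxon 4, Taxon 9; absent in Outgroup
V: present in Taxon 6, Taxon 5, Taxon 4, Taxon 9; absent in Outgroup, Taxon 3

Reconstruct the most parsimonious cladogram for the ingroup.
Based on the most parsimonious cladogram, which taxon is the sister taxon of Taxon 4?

Taxon 6

Character polarity is set by the outgroup: the derived state is whichever differs from the outgroup's state, so for II the derived state is 'absent', and for the remaining characters it is 'present'.
I (derived state 'present') is shared by Taxon 4 and Taxon 6 — a synapomorphy uniting that clade.
II (state 'absent') occurs in Taxon 6 and Taxon 9 but conflicts with the nesting implied by the other characters — most parsimoniously interpreted as homoplasy.
III (derived state 'present') is shared by Taxon 4, Taxon 5, and Taxon 6 — a synapomorphy uniting that clade.
IV (derived state 'present') is shared by all ingroup taxa — unites the whole ingroup.
V: derived state 'present' in Taxon 4, Taxon 5, Taxon 6, and Taxon 9 only — synapomorphy for {Taxon 4, Taxon 5, Taxon 6, Taxon 9}.
Most parsimonious ingroup topology: (Taxon 3,(((Taxon 6,Taxon 4),Taxon 5),Taxon 9)).
Taxon 4 and Taxon 6 form a cherry on this tree, so they are sister taxa.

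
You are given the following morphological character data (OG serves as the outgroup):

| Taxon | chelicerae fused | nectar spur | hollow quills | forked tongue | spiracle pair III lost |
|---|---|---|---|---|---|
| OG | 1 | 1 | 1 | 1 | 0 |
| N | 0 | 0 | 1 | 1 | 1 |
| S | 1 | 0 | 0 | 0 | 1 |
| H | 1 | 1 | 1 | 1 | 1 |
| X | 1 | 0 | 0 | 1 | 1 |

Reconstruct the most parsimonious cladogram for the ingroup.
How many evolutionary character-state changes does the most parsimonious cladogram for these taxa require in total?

5

Character polarity is set by the outgroup: the derived state is whichever differs from the outgroup's state, so for chelicerae fused, nectar spur, hollow quills, forked tongue the derived state is '0', and for the remaining characters it is '1'.
chelicerae fused (derived state '0') is unique to N (autapomorphy; uninformative for grouping).
Only N, S, and X show the derived state '0' for nectar spur, supporting them as a clade.
hollow quills: derived state '0' in S and X only — synapomorphy for {S, X}.
forked tongue: derived state '0' in S only — an autapomorphy, so it tells us nothing about relationships among taxa.
All ingroup taxa share the derived state '1' for spiracle pair III lost; it defines the ingroup but does not resolve relationships within it.
Most parsimonious ingroup topology: ((N,(S,X)),H).
Changes per character on this tree: chelicerae fused: 1; nectar spur: 1; hollow quills: 1; forked tongue: 1; spiracle pair III lost: 1.
Total = 5.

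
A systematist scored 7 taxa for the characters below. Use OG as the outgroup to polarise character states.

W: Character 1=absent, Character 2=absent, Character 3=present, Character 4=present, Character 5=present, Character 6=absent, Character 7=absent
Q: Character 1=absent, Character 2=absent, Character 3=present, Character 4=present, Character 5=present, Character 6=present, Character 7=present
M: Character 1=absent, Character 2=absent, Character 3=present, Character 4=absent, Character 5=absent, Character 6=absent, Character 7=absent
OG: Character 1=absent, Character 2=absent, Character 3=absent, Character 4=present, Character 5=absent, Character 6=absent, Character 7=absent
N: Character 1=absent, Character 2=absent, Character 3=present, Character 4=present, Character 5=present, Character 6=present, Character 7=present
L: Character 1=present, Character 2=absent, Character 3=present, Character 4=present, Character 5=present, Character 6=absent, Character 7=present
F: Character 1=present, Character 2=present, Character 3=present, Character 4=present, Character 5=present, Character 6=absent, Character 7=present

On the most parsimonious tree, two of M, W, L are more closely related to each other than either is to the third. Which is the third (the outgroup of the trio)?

Character polarity is set by the outgroup: the derived state is whichever differs from the outgroup's state, so for Character 4 the derived state is 'absent', and for the remaining characters it is 'present'.
Character 1 (derived state 'present') is shared by F and L — a synapomorphy uniting that clade.
Character 2: derived state 'present' in F only — an autapomorphy, so it tells us nothing about relationships among taxa.
Character 3 (derived state 'present') is shared by all ingroup taxa — unites the whole ingroup.
Character 4: derived state 'absent' in M only — an autapomorphy, so it tells us nothing about relationships among taxa.
Only F, L, N, Q, and W show the derived state 'present' for Character 5, supporting them as a clade.
Only N and Q show the derived state 'present' for Character 6, supporting them as a clade.
Only F, L, N, and Q show the derived state 'present' for Character 7, supporting them as a clade.
Most parsimonious ingroup topology: ((W,((Q,N),(L,F))),M).
L and W share a more recent common ancestor with each other than either does with M, so M is the least closely related of the three.

M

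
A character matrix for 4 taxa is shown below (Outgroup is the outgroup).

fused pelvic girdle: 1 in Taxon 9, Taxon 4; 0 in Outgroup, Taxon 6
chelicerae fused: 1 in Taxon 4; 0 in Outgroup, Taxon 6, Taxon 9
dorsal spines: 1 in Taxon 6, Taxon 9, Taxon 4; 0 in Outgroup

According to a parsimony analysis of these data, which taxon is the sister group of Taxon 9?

Taxon 4

The outgroup has state '0' for every character, so '1' is the derived state throughout.
Only Taxon 4 and Taxon 9 show the derived state '1' for fused pelvic girdle, supporting them as a clade.
chelicerae fused (derived state '1') is unique to Taxon 4 (autapomorphy; uninformative for grouping).
All ingroup taxa share the derived state '1' for dorsal spines; it defines the ingroup but does not resolve relationships within it.
Most parsimonious ingroup topology: (Taxon 6,(Taxon 9,Taxon 4)).
Taxon 9 and Taxon 4 form a cherry on this tree, so they are sister taxa.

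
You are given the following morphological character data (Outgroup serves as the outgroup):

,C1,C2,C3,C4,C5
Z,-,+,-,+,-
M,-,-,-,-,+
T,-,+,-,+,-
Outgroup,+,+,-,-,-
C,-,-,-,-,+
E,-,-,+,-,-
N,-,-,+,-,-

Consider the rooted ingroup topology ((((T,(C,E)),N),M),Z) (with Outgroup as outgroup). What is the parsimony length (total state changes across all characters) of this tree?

9

Map each character onto ((((T,(C,E)),N),M),Z) (rooted by Outgroup) and count the minimum state changes it requires (Fitch parsimony):
C1: 1; C2: 2; C3: 2; C4: 2; C5: 2.
Total tree length = 9.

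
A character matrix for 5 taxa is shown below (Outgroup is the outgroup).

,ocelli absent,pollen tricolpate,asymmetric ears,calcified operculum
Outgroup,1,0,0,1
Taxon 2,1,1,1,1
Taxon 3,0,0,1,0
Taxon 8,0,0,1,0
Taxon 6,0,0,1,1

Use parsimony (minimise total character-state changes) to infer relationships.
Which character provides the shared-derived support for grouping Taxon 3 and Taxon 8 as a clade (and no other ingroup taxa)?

calcified operculum

Character polarity is set by the outgroup: the derived state is whichever differs from the outgroup's state, so for ocelli absent, calcified operculum the derived state is '0', and for the remaining characters it is '1'.
ocelli absent (derived state '0') is shared by Taxon 3, Taxon 6, and Taxon 8 — a synapomorphy uniting that clade.
pollen tricolpate (derived state '1') is unique to Taxon 2 (autapomorphy; uninformative for grouping).
All ingroup taxa share the derived state '1' for asymmetric ears; it defines the ingroup but does not resolve relationships within it.
calcified operculum: derived state '0' in Taxon 3 and Taxon 8 only — synapomorphy for {Taxon 3, Taxon 8}.
Most parsimonious ingroup topology: (Taxon 2,((Taxon 3,Taxon 8),Taxon 6)).
The clade {Taxon 3, Taxon 8} is supported by calcified operculum: its derived state '0' occurs in exactly those taxa and in no other taxon (including the outgroup).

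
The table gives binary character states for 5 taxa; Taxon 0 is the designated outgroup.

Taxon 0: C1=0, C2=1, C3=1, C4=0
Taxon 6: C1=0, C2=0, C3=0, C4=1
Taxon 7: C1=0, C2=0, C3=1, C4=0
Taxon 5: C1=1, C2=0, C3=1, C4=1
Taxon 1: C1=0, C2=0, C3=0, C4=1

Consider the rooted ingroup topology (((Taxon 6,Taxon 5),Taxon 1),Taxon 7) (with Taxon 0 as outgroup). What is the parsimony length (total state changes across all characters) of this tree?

Map each character onto (((Taxon 6,Taxon 5),Taxon 1),Taxon 7) (rooted by Taxon 0) and count the minimum state changes it requires (Fitch parsimony):
C1: 1; C2: 1; C3: 2; C4: 1.
Total tree length = 5.

5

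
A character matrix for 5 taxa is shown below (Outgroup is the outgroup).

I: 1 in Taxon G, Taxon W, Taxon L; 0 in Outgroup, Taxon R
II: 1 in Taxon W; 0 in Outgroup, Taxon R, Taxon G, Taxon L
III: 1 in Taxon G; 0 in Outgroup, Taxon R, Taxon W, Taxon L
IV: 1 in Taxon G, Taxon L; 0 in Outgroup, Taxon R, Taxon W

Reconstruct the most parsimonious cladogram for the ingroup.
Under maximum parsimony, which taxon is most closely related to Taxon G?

Taxon L

The outgroup has state '0' for every character, so '1' is the derived state throughout.
Only Taxon G, Taxon L, and Taxon W show the derived state '1' for I, supporting them as a clade.
II: derived state '1' in Taxon W only — an autapomorphy, so it tells us nothing about relationships among taxa.
III (derived state '1') is unique to Taxon G (autapomorphy; uninformative for grouping).
IV: derived state '1' in Taxon G and Taxon L only — synapomorphy for {Taxon G, Taxon L}.
Most parsimonious ingroup topology: (Taxon R,((Taxon G,Taxon L),Taxon W)).
Taxon G and Taxon L form a cherry on this tree, so they are sister taxa.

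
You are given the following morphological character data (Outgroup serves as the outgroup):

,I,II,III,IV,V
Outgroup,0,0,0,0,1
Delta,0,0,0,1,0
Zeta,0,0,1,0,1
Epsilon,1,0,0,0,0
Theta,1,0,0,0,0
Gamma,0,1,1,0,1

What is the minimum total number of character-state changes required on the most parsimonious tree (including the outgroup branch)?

5

Character polarity is set by the outgroup: the derived state is whichever differs from the outgroup's state, so for V the derived state is '0', and for the remaining characters it is '1'.
I (derived state '1') is shared by Epsilon and Theta — a synapomorphy uniting that clade.
II (derived state '1') is unique to Gamma (autapomorphy; uninformative for grouping).
Only Gamma and Zeta show the derived state '1' for III, supporting them as a clade.
IV: derived state '1' in Delta only — an autapomorphy, so it tells us nothing about relationships among taxa.
Only Delta, Epsilon, and Theta show the derived state '0' for V, supporting them as a clade.
Most parsimonious ingroup topology: ((Delta,(Epsilon,Theta)),(Zeta,Gamma)).
Changes per character on this tree: I: 1; II: 1; III: 1; IV: 1; V: 1.
Total = 5.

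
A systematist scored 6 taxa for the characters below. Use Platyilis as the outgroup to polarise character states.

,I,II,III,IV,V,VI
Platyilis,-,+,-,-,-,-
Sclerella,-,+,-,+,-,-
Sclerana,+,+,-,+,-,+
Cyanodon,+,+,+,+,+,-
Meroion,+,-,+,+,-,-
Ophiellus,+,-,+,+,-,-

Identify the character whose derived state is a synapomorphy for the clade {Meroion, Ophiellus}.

II

Character polarity is set by the outgroup: the derived state is whichever differs from the outgroup's state, so for II the derived state is '-', and for the remaining characters it is '+'.
Only Cyanodon, Meroion, Ophiellus, and Sclerana show the derived state '+' for I, supporting them as a clade.
Only Meroion and Ophiellus show the derived state '-' for II, supporting them as a clade.
Only Cyanodon, Meroion, and Ophiellus show the derived state '+' for III, supporting them as a clade.
IV (derived state '+') is shared by all ingroup taxa — unites the whole ingroup.
V (derived state '+') is unique to Cyanodon (autapomorphy; uninformative for grouping).
VI (derived state '+') is unique to Sclerana (autapomorphy; uninformative for grouping).
Most parsimonious ingroup topology: (Sclerella,(Sclerana,(Cyanodon,(Meroion,Ophiellus)))).
The clade {Meroion, Ophiellus} is supported by II: its derived state '-' occurs in exactly those taxa and in no other taxon (including the outgroup).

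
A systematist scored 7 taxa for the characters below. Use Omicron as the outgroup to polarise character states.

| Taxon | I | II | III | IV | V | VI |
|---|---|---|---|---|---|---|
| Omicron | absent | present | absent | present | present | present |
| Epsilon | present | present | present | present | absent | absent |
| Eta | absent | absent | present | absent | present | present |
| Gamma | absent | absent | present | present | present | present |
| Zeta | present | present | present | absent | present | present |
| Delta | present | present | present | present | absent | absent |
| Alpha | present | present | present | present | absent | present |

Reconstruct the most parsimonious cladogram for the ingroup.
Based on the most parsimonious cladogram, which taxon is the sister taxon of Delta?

Character polarity is set by the outgroup: the derived state is whichever differs from the outgroup's state, so for II, IV, V, VI the derived state is 'absent', and for the remaining characters it is 'present'.
I (derived state 'present') is shared by Alpha, Delta, Epsilon, and Zeta — a synapomorphy uniting that clade.
II (derived state 'absent') is shared by Eta and Gamma — a synapomorphy uniting that clade.
III (derived state 'present') is shared by all ingroup taxa — unites the whole ingroup.
IV groups Eta and Zeta, which is incompatible with the clades supported by the remaining characters; treating it as convergent (homoplasy) costs fewer steps than any alternative tree.
V (derived state 'absent') is shared by Alpha, Delta, and Epsilon — a synapomorphy uniting that clade.
VI: derived state 'absent' in Delta and Epsilon only — synapomorphy for {Delta, Epsilon}.
Most parsimonious ingroup topology: ((((Epsilon,Delta),Alpha),Zeta),(Eta,Gamma)).
Delta and Epsilon form a cherry on this tree, so they are sister taxa.

Epsilon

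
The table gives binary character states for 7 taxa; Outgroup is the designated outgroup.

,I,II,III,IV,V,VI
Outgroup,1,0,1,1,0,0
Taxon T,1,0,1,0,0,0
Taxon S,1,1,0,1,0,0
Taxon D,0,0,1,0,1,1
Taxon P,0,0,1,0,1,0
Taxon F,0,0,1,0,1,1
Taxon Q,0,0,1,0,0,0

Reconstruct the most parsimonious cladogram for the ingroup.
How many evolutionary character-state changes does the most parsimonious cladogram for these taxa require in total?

6

Character polarity is set by the outgroup: the derived state is whichever differs from the outgroup's state, so for I, III, IV the derived state is '0', and for the remaining characters it is '1'.
Only Taxon D, Taxon F, Taxon P, and Taxon Q show the derived state '0' for I, supporting them as a clade.
II (derived state '1') is unique to Taxon S (autapomorphy; uninformative for grouping).
III (derived state '0') is unique to Taxon S (autapomorphy; uninformative for grouping).
IV (derived state '0') is shared by Taxon D, Taxon F, Taxon P, Taxon Q, and Taxon T — a synapomorphy uniting that clade.
Only Taxon D, Taxon F, and Taxon P show the derived state '1' for V, supporting them as a clade.
VI (derived state '1') is shared by Taxon D and Taxon F — a synapomorphy uniting that clade.
Most parsimonious ingroup topology: ((Taxon T,(((Taxon D,Taxon F),Taxon P),Taxon Q)),Taxon S).
Changes per character on this tree: I: 1; II: 1; III: 1; IV: 1; V: 1; VI: 1.
Total = 6.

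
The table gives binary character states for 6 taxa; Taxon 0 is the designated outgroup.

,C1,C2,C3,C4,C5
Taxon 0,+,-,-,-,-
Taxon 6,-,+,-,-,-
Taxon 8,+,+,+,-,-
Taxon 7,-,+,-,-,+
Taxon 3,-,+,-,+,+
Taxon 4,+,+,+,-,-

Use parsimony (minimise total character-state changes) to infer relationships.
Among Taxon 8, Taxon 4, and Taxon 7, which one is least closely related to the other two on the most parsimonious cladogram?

Character polarity is set by the outgroup: the derived state is whichever differs from the outgroup's state, so for C1 the derived state is '-', and for the remaining characters it is '+'.
Only Taxon 3, Taxon 6, and Taxon 7 show the derived state '-' for C1, supporting them as a clade.
All ingroup taxa share the derived state '+' for C2; it defines the ingroup but does not resolve relationships within it.
Only Taxon 4 and Taxon 8 show the derived state '+' for C3, supporting them as a clade.
C4 (derived state '+') is unique to Taxon 3 (autapomorphy; uninformative for grouping).
C5 (derived state '+') is shared by Taxon 3 and Taxon 7 — a synapomorphy uniting that clade.
Most parsimonious ingroup topology: ((Taxon 6,(Taxon 7,Taxon 3)),(Taxon 8,Taxon 4)).
Taxon 4 and Taxon 8 share a more recent common ancestor with each other than either does with Taxon 7, so Taxon 7 is the least closely related of the three.

Taxon 7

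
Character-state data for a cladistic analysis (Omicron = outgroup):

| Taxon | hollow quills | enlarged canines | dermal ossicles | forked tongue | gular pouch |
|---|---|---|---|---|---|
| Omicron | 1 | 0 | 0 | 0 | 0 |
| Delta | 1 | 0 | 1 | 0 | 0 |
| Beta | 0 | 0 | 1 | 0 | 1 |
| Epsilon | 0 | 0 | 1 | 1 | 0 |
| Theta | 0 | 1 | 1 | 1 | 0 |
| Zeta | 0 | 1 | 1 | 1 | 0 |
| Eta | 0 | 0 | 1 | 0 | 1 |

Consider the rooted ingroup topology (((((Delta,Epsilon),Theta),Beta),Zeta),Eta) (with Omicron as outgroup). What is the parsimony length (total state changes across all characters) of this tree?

Map each character onto (((((Delta,Epsilon),Theta),Beta),Zeta),Eta) (rooted by Omicron) and count the minimum state changes it requires (Fitch parsimony):
hollow quills: 2; enlarged canines: 2; dermal ossicles: 1; forked tongue: 3; gular pouch: 2.
Total tree length = 10.

10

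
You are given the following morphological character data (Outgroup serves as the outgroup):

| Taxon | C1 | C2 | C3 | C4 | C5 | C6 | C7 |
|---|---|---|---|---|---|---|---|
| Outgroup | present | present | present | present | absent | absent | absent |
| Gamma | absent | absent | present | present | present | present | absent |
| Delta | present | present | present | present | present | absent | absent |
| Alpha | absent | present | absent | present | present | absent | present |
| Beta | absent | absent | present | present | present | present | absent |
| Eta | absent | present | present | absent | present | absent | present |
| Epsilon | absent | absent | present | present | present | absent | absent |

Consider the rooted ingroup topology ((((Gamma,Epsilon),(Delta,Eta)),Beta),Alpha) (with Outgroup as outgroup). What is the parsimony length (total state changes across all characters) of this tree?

11

Map each character onto ((((Gamma,Epsilon),(Delta,Eta)),Beta),Alpha) (rooted by Outgroup) and count the minimum state changes it requires (Fitch parsimony):
C1: 2; C2: 2; C3: 1; C4: 1; C5: 1; C6: 2; C7: 2.
Total tree length = 11.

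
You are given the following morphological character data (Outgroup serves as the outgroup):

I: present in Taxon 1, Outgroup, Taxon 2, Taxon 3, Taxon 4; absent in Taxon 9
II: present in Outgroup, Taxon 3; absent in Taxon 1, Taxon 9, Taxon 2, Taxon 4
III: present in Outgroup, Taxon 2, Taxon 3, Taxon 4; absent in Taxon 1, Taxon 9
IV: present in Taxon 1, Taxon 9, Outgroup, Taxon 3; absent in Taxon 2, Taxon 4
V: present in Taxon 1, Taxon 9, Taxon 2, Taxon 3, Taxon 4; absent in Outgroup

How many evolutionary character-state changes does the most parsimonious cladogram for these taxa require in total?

Character polarity is set by the outgroup: the derived state is whichever differs from the outgroup's state, so for I, II, III, IV the derived state is 'absent', and for the remaining characters it is 'present'.
I: derived state 'absent' in Taxon 9 only — an autapomorphy, so it tells us nothing about relationships among taxa.
II (derived state 'absent') is shared by Taxon 1, Taxon 2, Taxon 4, and Taxon 9 — a synapomorphy uniting that clade.
III: derived state 'absent' in Taxon 1 and Taxon 9 only — synapomorphy for {Taxon 1, Taxon 9}.
IV: derived state 'absent' in Taxon 2 and Taxon 4 only — synapomorphy for {Taxon 2, Taxon 4}.
V (derived state 'present') is shared by all ingroup taxa — unites the whole ingroup.
Most parsimonious ingroup topology: (Taxon 3,((Taxon 1,Taxon 9),(Taxon 2,Taxon 4))).
Changes per character on this tree: I: 1; II: 1; III: 1; IV: 1; V: 1.
Total = 5.

5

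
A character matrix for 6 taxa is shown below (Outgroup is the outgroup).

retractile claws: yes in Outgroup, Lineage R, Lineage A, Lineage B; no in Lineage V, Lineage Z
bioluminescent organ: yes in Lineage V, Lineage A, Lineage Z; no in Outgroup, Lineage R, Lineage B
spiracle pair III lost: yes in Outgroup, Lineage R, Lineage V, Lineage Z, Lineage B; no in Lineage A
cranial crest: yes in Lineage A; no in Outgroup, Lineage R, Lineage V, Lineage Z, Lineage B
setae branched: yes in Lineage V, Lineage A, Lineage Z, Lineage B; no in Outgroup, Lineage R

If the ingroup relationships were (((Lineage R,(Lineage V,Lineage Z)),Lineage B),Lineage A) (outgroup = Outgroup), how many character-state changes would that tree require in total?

7

Map each character onto (((Lineage R,(Lineage V,Lineage Z)),Lineage B),Lineage A) (rooted by Outgroup) and count the minimum state changes it requires (Fitch parsimony):
retractile claws: 1; bioluminescent organ: 2; spiracle pair III lost: 1; cranial crest: 1; setae branched: 2.
Total tree length = 7.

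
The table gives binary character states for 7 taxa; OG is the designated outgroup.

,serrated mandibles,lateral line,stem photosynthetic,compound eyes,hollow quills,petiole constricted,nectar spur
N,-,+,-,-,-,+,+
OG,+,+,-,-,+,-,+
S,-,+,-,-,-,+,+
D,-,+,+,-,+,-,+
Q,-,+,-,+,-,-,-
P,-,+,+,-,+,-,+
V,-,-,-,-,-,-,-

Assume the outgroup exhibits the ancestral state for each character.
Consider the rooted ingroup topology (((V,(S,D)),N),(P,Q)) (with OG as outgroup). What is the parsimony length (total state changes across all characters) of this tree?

12

Map each character onto (((V,(S,D)),N),(P,Q)) (rooted by OG) and count the minimum state changes it requires (Fitch parsimony):
serrated mandibles: 1; lateral line: 1; stem photosynthetic: 2; compound eyes: 1; hollow quills: 3; petiole constricted: 2; nectar spur: 2.
Total tree length = 12.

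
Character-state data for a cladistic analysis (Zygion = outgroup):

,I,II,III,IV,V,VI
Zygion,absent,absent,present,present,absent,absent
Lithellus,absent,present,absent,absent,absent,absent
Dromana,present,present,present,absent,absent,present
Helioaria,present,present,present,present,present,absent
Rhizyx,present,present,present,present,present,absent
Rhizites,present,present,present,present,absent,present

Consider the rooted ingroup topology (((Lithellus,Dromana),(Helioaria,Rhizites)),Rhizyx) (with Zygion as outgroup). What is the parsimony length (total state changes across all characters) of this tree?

9

Map each character onto (((Lithellus,Dromana),(Helioaria,Rhizites)),Rhizyx) (rooted by Zygion) and count the minimum state changes it requires (Fitch parsimony):
I: 2; II: 1; III: 1; IV: 1; V: 2; VI: 2.
Total tree length = 9.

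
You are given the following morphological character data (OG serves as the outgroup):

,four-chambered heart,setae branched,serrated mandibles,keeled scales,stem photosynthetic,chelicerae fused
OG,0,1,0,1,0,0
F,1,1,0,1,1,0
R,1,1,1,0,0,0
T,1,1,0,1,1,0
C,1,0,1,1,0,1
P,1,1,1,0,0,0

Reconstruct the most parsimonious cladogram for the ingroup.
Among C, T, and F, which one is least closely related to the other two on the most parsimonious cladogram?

C

Character polarity is set by the outgroup: the derived state is whichever differs from the outgroup's state, so for setae branched, keeled scales the derived state is '0', and for the remaining characters it is '1'.
four-chambered heart (derived state '1') is shared by all ingroup taxa — unites the whole ingroup.
setae branched (derived state '0') is unique to C (autapomorphy; uninformative for grouping).
Only C, P, and R show the derived state '1' for serrated mandibles, supporting them as a clade.
keeled scales (derived state '0') is shared by P and R — a synapomorphy uniting that clade.
stem photosynthetic (derived state '1') is shared by F and T — a synapomorphy uniting that clade.
chelicerae fused (derived state '1') is unique to C (autapomorphy; uninformative for grouping).
Most parsimonious ingroup topology: ((F,T),((R,P),C)).
T and F share a more recent common ancestor with each other than either does with C, so C is the least closely related of the three.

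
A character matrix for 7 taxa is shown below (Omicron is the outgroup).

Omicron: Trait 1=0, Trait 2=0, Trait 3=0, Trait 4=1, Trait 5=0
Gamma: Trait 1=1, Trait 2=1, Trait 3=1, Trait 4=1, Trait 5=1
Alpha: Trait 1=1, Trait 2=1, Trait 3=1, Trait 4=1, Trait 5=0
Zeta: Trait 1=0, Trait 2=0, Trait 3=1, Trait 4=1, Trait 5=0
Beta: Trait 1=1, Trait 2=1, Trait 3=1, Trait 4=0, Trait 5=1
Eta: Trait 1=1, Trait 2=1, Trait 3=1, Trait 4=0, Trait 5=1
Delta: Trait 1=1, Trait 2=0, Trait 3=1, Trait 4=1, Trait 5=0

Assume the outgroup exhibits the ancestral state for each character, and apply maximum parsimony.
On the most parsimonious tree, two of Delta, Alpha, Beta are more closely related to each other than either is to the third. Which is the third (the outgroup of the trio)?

Delta

Character polarity is set by the outgroup: the derived state is whichever differs from the outgroup's state, so for Trait 4 the derived state is '0', and for the remaining characters it is '1'.
Trait 1: derived state '1' in Alpha, Beta, Delta, Eta, and Gamma only — synapomorphy for {Alpha, Beta, Delta, Eta, Gamma}.
Trait 2 (derived state '1') is shared by Alpha, Beta, Eta, and Gamma — a synapomorphy uniting that clade.
All ingroup taxa share the derived state '1' for Trait 3; it defines the ingroup but does not resolve relationships within it.
Trait 4 (derived state '0') is shared by Beta and Eta — a synapomorphy uniting that clade.
Only Beta, Eta, and Gamma show the derived state '1' for Trait 5, supporting them as a clade.
Most parsimonious ingroup topology: ((((Gamma,(Beta,Eta)),Alpha),Delta),Zeta).
Alpha and Beta share a more recent common ancestor with each other than either does with Delta, so Delta is the least closely related of the three.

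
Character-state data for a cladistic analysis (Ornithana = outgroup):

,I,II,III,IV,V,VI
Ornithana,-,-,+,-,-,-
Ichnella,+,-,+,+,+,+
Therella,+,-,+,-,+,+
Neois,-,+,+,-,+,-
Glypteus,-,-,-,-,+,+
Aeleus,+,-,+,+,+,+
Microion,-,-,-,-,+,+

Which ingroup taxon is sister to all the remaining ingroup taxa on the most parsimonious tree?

Character polarity is set by the outgroup: the derived state is whichever differs from the outgroup's state, so for III the derived state is '-', and for the remaining characters it is '+'.
Only Aeleus, Ichnella, and Therella show the derived state '+' for I, supporting them as a clade.
II (derived state '+') is unique to Neois (autapomorphy; uninformative for grouping).
Only Glypteus and Microion show the derived state '-' for III, supporting them as a clade.
IV (derived state '+') is shared by Aeleus and Ichnella — a synapomorphy uniting that clade.
V (derived state '+') is shared by all ingroup taxa — unites the whole ingroup.
VI: derived state '+' in Aeleus, Glypteus, Ichnella, Microion, and Therella only — synapomorphy for {Aeleus, Glypteus, Ichnella, Microion, Therella}.
Most parsimonious ingroup topology: ((((Ichnella,Aeleus),Therella),(Glypteus,Microion)),Neois).
Neois is sister to the clade containing all other ingroup taxa, so it is the earliest-diverging (most basal) ingroup lineage.

Neois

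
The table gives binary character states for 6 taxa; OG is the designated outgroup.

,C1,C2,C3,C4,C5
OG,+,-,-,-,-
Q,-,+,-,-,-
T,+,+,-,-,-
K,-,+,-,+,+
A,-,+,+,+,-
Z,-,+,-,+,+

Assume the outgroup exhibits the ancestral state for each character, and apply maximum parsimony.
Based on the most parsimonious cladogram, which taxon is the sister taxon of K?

Character polarity is set by the outgroup: the derived state is whichever differs from the outgroup's state, so for C1 the derived state is '-', and for the remaining characters it is '+'.
C1 (derived state '-') is shared by A, K, Q, and Z — a synapomorphy uniting that clade.
C2 (derived state '+') is shared by all ingroup taxa — unites the whole ingroup.
C3: derived state '+' in A only — an autapomorphy, so it tells us nothing about relationships among taxa.
C4 (derived state '+') is shared by A, K, and Z — a synapomorphy uniting that clade.
C5: derived state '+' in K and Z only — synapomorphy for {K, Z}.
Most parsimonious ingroup topology: ((Q,((K,Z),A)),T).
K and Z form a cherry on this tree, so they are sister taxa.

Z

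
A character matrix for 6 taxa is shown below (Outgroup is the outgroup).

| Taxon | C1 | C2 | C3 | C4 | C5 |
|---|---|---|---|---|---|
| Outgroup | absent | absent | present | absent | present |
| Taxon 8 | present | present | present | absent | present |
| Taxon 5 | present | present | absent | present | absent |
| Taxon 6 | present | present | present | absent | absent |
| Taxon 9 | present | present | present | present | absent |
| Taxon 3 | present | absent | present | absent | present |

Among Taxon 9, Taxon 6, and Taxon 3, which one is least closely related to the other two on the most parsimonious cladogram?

Character polarity is set by the outgroup: the derived state is whichever differs from the outgroup's state, so for C3, C5 the derived state is 'absent', and for the remaining characters it is 'present'.
All ingroup taxa share the derived state 'present' for C1; it defines the ingroup but does not resolve relationships within it.
Only Taxon 5, Taxon 6, Taxon 8, and Taxon 9 show the derived state 'present' for C2, supporting them as a clade.
C3: derived state 'absent' in Taxon 5 only — an autapomorphy, so it tells us nothing about relationships among taxa.
C4: derived state 'present' in Taxon 5 and Taxon 9 only — synapomorphy for {Taxon 5, Taxon 9}.
C5: derived state 'absent' in Taxon 5, Taxon 6, and Taxon 9 only — synapomorphy for {Taxon 5, Taxon 6, Taxon 9}.
Most parsimonious ingroup topology: ((Taxon 8,((Taxon 5,Taxon 9),Taxon 6)),Taxon 3).
Taxon 9 and Taxon 6 share a more recent common ancestor with each other than either does with Taxon 3, so Taxon 3 is the least closely related of the three.

Taxon 3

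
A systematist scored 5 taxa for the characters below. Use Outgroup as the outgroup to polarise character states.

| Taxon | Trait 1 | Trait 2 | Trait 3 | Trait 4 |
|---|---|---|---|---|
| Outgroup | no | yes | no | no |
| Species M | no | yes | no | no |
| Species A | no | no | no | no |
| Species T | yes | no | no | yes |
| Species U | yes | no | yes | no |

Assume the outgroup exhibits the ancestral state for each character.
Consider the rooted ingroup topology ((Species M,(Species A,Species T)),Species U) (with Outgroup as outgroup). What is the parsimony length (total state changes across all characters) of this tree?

6

Map each character onto ((Species M,(Species A,Species T)),Species U) (rooted by Outgroup) and count the minimum state changes it requires (Fitch parsimony):
Trait 1: 2; Trait 2: 2; Trait 3: 1; Trait 4: 1.
Total tree length = 6.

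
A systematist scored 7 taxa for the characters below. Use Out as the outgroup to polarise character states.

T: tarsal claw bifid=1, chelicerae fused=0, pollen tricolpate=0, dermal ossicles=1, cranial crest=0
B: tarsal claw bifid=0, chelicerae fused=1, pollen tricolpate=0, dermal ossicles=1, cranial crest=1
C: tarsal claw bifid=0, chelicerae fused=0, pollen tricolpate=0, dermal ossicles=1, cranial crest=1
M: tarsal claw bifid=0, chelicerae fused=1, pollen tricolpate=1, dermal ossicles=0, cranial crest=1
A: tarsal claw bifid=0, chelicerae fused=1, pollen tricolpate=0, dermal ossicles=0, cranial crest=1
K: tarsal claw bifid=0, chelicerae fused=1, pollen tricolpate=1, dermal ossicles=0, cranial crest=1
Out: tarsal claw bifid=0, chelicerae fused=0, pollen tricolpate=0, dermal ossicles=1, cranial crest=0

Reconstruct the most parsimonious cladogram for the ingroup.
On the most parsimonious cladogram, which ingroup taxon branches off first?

Character polarity is set by the outgroup: the derived state is whichever differs from the outgroup's state, so for dermal ossicles the derived state is '0', and for the remaining characters it is '1'.
tarsal claw bifid (derived state '1') is unique to T (autapomorphy; uninformative for grouping).
chelicerae fused: derived state '1' in A, B, K, and M only — synapomorphy for {A, B, K, M}.
pollen tricolpate: derived state '1' in K and M only — synapomorphy for {K, M}.
Only A, K, and M show the derived state '0' for dermal ossicles, supporting them as a clade.
cranial crest (derived state '1') is shared by A, B, C, K, and M — a synapomorphy uniting that clade.
Most parsimonious ingroup topology: (((((K,M),A),B),C),T).
T is sister to the clade containing all other ingroup taxa, so it is the earliest-diverging (most basal) ingroup lineage.

T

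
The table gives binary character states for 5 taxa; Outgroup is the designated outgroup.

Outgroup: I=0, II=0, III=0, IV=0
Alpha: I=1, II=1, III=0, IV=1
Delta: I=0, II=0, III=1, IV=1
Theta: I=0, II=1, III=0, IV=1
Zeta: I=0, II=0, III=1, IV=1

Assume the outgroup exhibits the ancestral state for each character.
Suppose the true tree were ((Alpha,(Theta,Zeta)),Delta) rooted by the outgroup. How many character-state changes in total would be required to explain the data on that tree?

6

Map each character onto ((Alpha,(Theta,Zeta)),Delta) (rooted by Outgroup) and count the minimum state changes it requires (Fitch parsimony):
I: 1; II: 2; III: 2; IV: 1.
Total tree length = 6.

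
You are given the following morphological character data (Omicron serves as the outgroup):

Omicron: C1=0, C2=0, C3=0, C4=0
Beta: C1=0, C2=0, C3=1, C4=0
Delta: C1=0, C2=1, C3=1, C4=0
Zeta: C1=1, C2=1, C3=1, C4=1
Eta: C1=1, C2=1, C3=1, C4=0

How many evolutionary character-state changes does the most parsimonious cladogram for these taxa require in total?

4

The outgroup has state '0' for every character, so '1' is the derived state throughout.
C1 (derived state '1') is shared by Eta and Zeta — a synapomorphy uniting that clade.
Only Delta, Eta, and Zeta show the derived state '1' for C2, supporting them as a clade.
All ingroup taxa share the derived state '1' for C3; it defines the ingroup but does not resolve relationships within it.
C4: derived state '1' in Zeta only — an autapomorphy, so it tells us nothing about relationships among taxa.
Most parsimonious ingroup topology: (Beta,(Delta,(Zeta,Eta))).
Changes per character on this tree: C1: 1; C2: 1; C3: 1; C4: 1.
Total = 4.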